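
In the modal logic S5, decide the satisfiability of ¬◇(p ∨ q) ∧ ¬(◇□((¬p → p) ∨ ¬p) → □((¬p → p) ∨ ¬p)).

Unsatisfiable (every branch closes)

1. ¬◇(p ∨ q) ∧ ¬(◇□((¬p → p) ∨ ¬p) → □((¬p → p) ∨ ¬p)), u
2. ¬◇(p ∨ q), u
3. ¬(◇□((¬p → p) ∨ ¬p) → □((¬p → p) ∨ ¬p)), u
4. ◇□((¬p → p) ∨ ¬p), u
5. ¬□((¬p → p) ∨ ¬p), u
6. ¬(p ∨ q), u
7. ¬p, u
8. ¬q, u
9. □((¬p → p) ∨ ¬p), v
10. ¬(p ∨ q), v
11. ¬p, v
12. ¬q, v
13. (¬p → p) ∨ ¬p, u
14. (¬p → p) ∨ ¬p, v
15. ¬((¬p → p) ∨ ¬p), w
16. ¬(¬p → p), w
17. p, w
18. ¬p, w
Accessibility: uRu, uRv, uRw, vRu, vRv, vRw, wRu, wRv, wRw
Branch closes: p and ¬p both at w.
All branches of the tableau close; one closing branch shown above.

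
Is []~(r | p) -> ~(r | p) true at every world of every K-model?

Tableau for the negation ~([]~(r | p) -> ~(r | p)):
1. ~([]~(r | p) -> ~(r | p)), u
2. []~(r | p), u   [~->-rule on 1]
3. r | p, u   [~->-rule on 1]
4. p, u   [|-rule on 3 (branches; this branch)]
The negation has an open branch (countermodel exists).

Not valid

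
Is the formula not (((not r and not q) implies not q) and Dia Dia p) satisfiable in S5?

Yes, satisfiable

1. not (((not r and not q) implies not q) and Dia Dia p), 0
2. not Dia Dia p, 0
3. not Dia p, 0
4. not p, 0
Accessibility: 0R0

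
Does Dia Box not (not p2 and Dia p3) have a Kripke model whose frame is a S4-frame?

Satisfiable

1. Dia Box not (not p2 and Dia p3), 0
2. Box not (not p2 and Dia p3), 1
3. not (not p2 and Dia p3), 1
4. not Dia p3, 1
5. not p3, 1
Accessibility: 0R0, 0R1, 1R1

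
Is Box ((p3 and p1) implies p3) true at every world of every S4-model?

Valid

Tableau for the negation not Box ((p3 and p1) implies p3):
1. not Box ((p3 and p1) implies p3), u
2. not ((p3 and p1) implies p3), v   [neg-Box-rule on 1: fresh world v, uRv]
3. p3 and p1, v   [neg-implies-rule on 2]
4. not p3, v   [neg-implies-rule on 2]
5. p3, v   [and-rule on 3]
6. p1, v   [and-rule on 3]
Accessibility: uRu, uRv, vRv
Branch closes: p3 and not p3 both at v.
All branches of the negation close; one closing branch shown above.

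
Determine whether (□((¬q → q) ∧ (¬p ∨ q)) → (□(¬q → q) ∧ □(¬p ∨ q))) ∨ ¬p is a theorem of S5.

Tableau for the negation ¬((□((¬q → q) ∧ (¬p ∨ q)) → (□(¬q → q) ∧ □(¬p ∨ q))) ∨ ¬p):
1. ¬((□((¬q → q) ∧ (¬p ∨ q)) → (□(¬q → q) ∧ □(¬p ∨ q))) ∨ ¬p), 0
2. ¬(□((¬q → q) ∧ (¬p ∨ q)) → (□(¬q → q) ∧ □(¬p ∨ q))), 0
3. p, 0
4. □((¬q → q) ∧ (¬p ∨ q)), 0
5. ¬(□(¬q → q) ∧ □(¬p ∨ q)), 0
6. (¬q → q) ∧ (¬p ∨ q), 0
7. ¬q → q, 0
8. ¬p ∨ q, 0
9. ¬□(¬p ∨ q), 0
10. q, 0
11. ¬(¬p ∨ q), 1
12. p, 1
13. ¬q, 1
14. (¬q → q) ∧ (¬p ∨ q), 1
15. ¬q → q, 1
16. ¬p ∨ q, 1
17. q, 1
Accessibility: 0R0, 0R1, 1R0, 1R1
Branch closes: q and ¬q both at 1.
All branches of the negation close; one closing branch shown above.

Valid in S5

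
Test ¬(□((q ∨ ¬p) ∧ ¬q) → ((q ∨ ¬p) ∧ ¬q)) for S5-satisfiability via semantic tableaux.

1. ¬(□((q ∨ ¬p) ∧ ¬q) → ((q ∨ ¬p) ∧ ¬q)), w0
2. □((q ∨ ¬p) ∧ ¬q), w0   [¬→-rule on 1]
3. ¬((q ∨ ¬p) ∧ ¬q), w0   [¬→-rule on 1]
4. (q ∨ ¬p) ∧ ¬q, w0   [□-rule on 2 via w0Rw0]
5. q ∨ ¬p, w0   [∧-rule on 4]
6. ¬q, w0   [∧-rule on 4]
7. ¬(q ∨ ¬p), w0   [¬∧-rule on 3 (branches; this branch)]
8. p, w0   [¬∨-rule on 7]
9. ¬p, w0   [∨-rule on 5 (branches; this branch)]
Accessibility: w0Rw0
Branch closes: p and ¬p both at w0.
All branches of the tableau close; one closing branch shown above.

No, unsatisfiable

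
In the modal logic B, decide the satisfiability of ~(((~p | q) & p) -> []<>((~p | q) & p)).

No, unsatisfiable

1. ~(((~p | q) & p) -> []<>((~p | q) & p)), w0
2. (~p | q) & p, w0   [~->-rule on 1]
3. ~[]<>((~p | q) & p), w0   [~->-rule on 1]
4. ~p | q, w0   [&-rule on 2]
5. p, w0   [&-rule on 2]
6. q, w0   [|-rule on 4 (branches; this branch)]
7. ~<>((~p | q) & p), w1   [~[]-rule on 3: fresh world w1, w0Rw1]
8. ~((~p | q) & p), w0   [~<>-rule on 7 via w1Rw0]
9. ~((~p | q) & p), w1   [~<>-rule on 7 via w1Rw1]
10. ~(~p | q), w0   [~&-rule on 8 (branches; this branch)]
11. ~q, w0   [~|-rule on 10]
Accessibility: w0Rw0, w0Rw1, w1Rw0, w1Rw1
Branch closes: q and ~q both at w0.
All branches of the tableau close; one closing branch shown above.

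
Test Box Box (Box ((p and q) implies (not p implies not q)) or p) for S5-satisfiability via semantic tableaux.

Yes, satisfiable

1. Box Box (Box ((p and q) implies (not p implies not q)) or p), u
2. Box (Box ((p and q) implies (not p implies not q)) or p), u
3. Box ((p and q) implies (not p implies not q)) or p, u
4. p, u
Accessibility: uRu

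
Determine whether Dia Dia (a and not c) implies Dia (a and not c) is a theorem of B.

Tableau for the negation not (Dia Dia (a and not c) implies Dia (a and not c)):
1. not (Dia Dia (a and not c) implies Dia (a and not c)), u
2. Dia Dia (a and not c), u
3. not Dia (a and not c), u
4. not (a and not c), u
5. c, u
6. Dia (a and not c), v
7. not (a and not c), v
8. c, v
9. a and not c, w
10. a, w
11. not c, w
Accessibility: uRu, uRv, vRu, vRv, vRw, wRv, wRw
The negation has an open branch (countermodel exists).

Invalid (countermodel exists)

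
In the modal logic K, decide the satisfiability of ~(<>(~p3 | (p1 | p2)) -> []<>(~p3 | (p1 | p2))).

1. ~(<>(~p3 | (p1 | p2)) -> []<>(~p3 | (p1 | p2))), u
2. <>(~p3 | (p1 | p2)), u
3. ~[]<>(~p3 | (p1 | p2)), u
4. ~p3 | (p1 | p2), v
5. p1 | p2, v
6. p2, v
7. ~<>(~p3 | (p1 | p2)), w
Accessibility: uRv, uRw

Satisfiable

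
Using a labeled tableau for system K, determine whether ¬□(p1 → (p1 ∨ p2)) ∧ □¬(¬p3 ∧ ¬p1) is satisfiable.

Unsatisfiable (every branch closes)

1. ¬□(p1 → (p1 ∨ p2)) ∧ □¬(¬p3 ∧ ¬p1), w0
2. ¬□(p1 → (p1 ∨ p2)), w0   [∧-rule on 1]
3. □¬(¬p3 ∧ ¬p1), w0   [∧-rule on 1]
4. ¬(p1 → (p1 ∨ p2)), w1   [¬□-rule on 2: fresh world w1, w0Rw1]
5. p1, w1   [¬→-rule on 4]
6. ¬(p1 ∨ p2), w1   [¬→-rule on 4]
7. ¬p1, w1   [¬∨-rule on 6]
8. ¬p2, w1   [¬∨-rule on 6]
Accessibility: w0Rw1
Branch closes: p1 and ¬p1 both at w1.
All branches of the tableau close; one closing branch shown above.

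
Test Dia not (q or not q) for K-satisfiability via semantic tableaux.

Unsatisfiable

1. Dia not (q or not q), u
2. not (q or not q), v   [Dia-rule on 1: fresh world v, uRv]
3. not q, v   [neg-or-rule on 2]
4. q, v   [neg-or-rule on 2]
Accessibility: uRv
Branch closes: q and not q both at v.
Every branch closes; the branch above is one of them.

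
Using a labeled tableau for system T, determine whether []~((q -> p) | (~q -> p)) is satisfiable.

Unsatisfiable

1. []~((q -> p) | (~q -> p)), w0
2. ~((q -> p) | (~q -> p)), w0
3. ~(q -> p), w0
4. ~(~q -> p), w0
5. q, w0
6. ~p, w0
7. ~q, w0
Accessibility: w0Rw0
Branch closes: q and ~q both at w0.
All branches of the tableau close; one closing branch shown above.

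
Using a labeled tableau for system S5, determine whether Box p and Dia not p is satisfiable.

1. Box p and Dia not p, u
2. Box p, u
3. Dia not p, u
4. p, u
5. not p, v
6. p, v
Accessibility: uRu, uRv, vRu, vRv
Branch closes: p and not p both at v.
(One branch shown.) All branches close.

No, unsatisfiable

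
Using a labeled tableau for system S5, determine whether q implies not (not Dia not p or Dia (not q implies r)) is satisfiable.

Yes, satisfiable

1. q implies not (not Dia not p or Dia (not q implies r)), w0
2. not (not Dia not p or Dia (not q implies r)), w0   [implies-rule on 1 (branches; this branch)]
3. Dia not p, w0   [neg-or-rule on 2]
4. not Dia (not q implies r), w0   [neg-or-rule on 2]
5. not (not q implies r), w0   [neg-Dia-rule on 4 via w0Rw0]
6. not q, w0   [neg-implies-rule on 5]
7. not r, w0   [neg-implies-rule on 5]
8. not p, w1   [Dia-rule on 3: fresh world w1, w0Rw1]
9. not (not q implies r), w1   [neg-Dia-rule on 4 via w0Rw1]
10. not q, w1   [neg-implies-rule on 9]
11. not r, w1   [neg-implies-rule on 9]
Accessibility: w0Rw0, w0Rw1, w1Rw0, w1Rw1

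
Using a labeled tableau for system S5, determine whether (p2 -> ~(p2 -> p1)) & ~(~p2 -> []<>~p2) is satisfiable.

Unsatisfiable (every branch closes)

1. (p2 -> ~(p2 -> p1)) & ~(~p2 -> []<>~p2), u
2. p2 -> ~(p2 -> p1), u   [&-rule on 1]
3. ~(~p2 -> []<>~p2), u   [&-rule on 1]
4. ~p2, u   [~->-rule on 3]
5. ~[]<>~p2, u   [~->-rule on 3]
6. ~<>~p2, v   [~[]-rule on 5: fresh world v, uRv]
7. p2, u   [~<>-rule on 6 via vRu]
Accessibility: uRu, uRv, vRu, vRv
Branch closes: p2 and ~p2 both at u.
All branches of the tableau close; one closing branch shown above.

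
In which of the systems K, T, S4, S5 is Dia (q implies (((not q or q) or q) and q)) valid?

K-tableau for the negation not Dia (q implies (((not q or q) or q) and q)):
1. not Dia (q implies (((not q or q) or q) and q)), w0
Complete open branch: countermodel on a K-frame, so not valid in K.
T-tableau for the negation not Dia (q implies (((not q or q) or q) and q)):
1. not Dia (q implies (((not q or q) or q) and q)), w0
2. not (q implies (((not q or q) or q) and q)), w0   [neg-Dia-rule on 1 via w0Rw0]
3. q, w0   [neg-implies-rule on 2]
4. not (((not q or q) or q) and q), w0   [neg-implies-rule on 2]
5. not ((not q or q) or q), w0   [neg-and-rule on 4 (branches; this branch)]
6. not (not q or q), w0   [neg-or-rule on 5]
7. not q, w0   [neg-or-rule on 5]
Accessibility: w0Rw0
Branch closes: q and not q both at w0.
Every branch closes (one shown): valid in T, hence also in S4, S5 (every theorem of T is a theorem of S4 and S5).

T, S4, S5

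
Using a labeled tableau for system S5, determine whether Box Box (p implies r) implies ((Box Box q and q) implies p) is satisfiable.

1. Box Box (p implies r) implies ((Box Box q and q) implies p), 0
2. (Box Box q and q) implies p, 0   [implies-rule on 1 (branches; this branch)]
3. p, 0   [implies-rule on 2 (branches; this branch)]
Accessibility: 0R0

Satisfiable (open branch found)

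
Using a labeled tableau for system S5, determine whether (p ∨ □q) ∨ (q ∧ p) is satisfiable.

Satisfiable

1. (p ∨ □q) ∨ (q ∧ p), u
2. q ∧ p, u
3. q, u
4. p, u
Accessibility: uRu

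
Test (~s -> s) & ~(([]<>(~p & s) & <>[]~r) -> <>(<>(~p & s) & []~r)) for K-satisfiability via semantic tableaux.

1. (~s -> s) & ~(([]<>(~p & s) & <>[]~r) -> <>(<>(~p & s) & []~r)), 0
2. ~s -> s, 0
3. ~(([]<>(~p & s) & <>[]~r) -> <>(<>(~p & s) & []~r)), 0
4. []<>(~p & s) & <>[]~r, 0
5. ~<>(<>(~p & s) & []~r), 0
6. []<>(~p & s), 0
7. <>[]~r, 0
8. s, 0
9. []~r, 1
10. ~(<>(~p & s) & []~r), 1
11. <>(~p & s), 1
12. ~[]~r, 1
13. ~p & s, 2
14. ~p, 2
15. s, 2
16. ~r, 2
17. r, 3
18. ~r, 3
Accessibility: 0R1, 1R2, 1R3
Branch closes: r and ~r both at 3.
(One branch shown.) All branches close.

No, unsatisfiable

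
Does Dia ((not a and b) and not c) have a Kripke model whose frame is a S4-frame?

Satisfiable

1. Dia ((not a and b) and not c), 0
2. (not a and b) and not c, 1
3. not a and b, 1
4. not c, 1
5. not a, 1
6. b, 1
Accessibility: 0R0, 0R1, 1R1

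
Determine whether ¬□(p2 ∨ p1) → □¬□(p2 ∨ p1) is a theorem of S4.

No, not valid

Tableau for the negation ¬(¬□(p2 ∨ p1) → □¬□(p2 ∨ p1)):
1. ¬(¬□(p2 ∨ p1) → □¬□(p2 ∨ p1)), 0
2. ¬□(p2 ∨ p1), 0
3. ¬□¬□(p2 ∨ p1), 0
4. ¬(p2 ∨ p1), 1
5. ¬p2, 1
6. ¬p1, 1
7. □(p2 ∨ p1), 2
8. p2 ∨ p1, 2
9. p1, 2
Accessibility: 0R0, 0R1, 0R2, 1R1, 2R2
The negation has an open branch (countermodel exists).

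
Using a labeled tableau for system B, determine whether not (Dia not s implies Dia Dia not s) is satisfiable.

No, unsatisfiable

1. not (Dia not s implies Dia Dia not s), u
2. Dia not s, u   [neg-implies-rule on 1]
3. not Dia Dia not s, u   [neg-implies-rule on 1]
4. not Dia not s, u   [neg-Dia-rule on 3 via uRu]
5. s, u   [neg-Dia-rule on 4 via uRu]
6. not s, v   [Dia-rule on 2: fresh world v, uRv]
7. not Dia not s, v   [neg-Dia-rule on 3 via uRv]
8. s, v   [neg-Dia-rule on 4 via uRv]
Accessibility: uRu, uRv, vRu, vRv
Branch closes: s and not s both at v.
(One branch shown.) All branches close.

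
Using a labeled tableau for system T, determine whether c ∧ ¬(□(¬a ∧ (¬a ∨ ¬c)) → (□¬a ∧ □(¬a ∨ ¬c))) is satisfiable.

Unsatisfiable

1. c ∧ ¬(□(¬a ∧ (¬a ∨ ¬c)) → (□¬a ∧ □(¬a ∨ ¬c))), w0
2. c, w0
3. ¬(□(¬a ∧ (¬a ∨ ¬c)) → (□¬a ∧ □(¬a ∨ ¬c))), w0
4. □(¬a ∧ (¬a ∨ ¬c)), w0
5. ¬(□¬a ∧ □(¬a ∨ ¬c)), w0
6. ¬a ∧ (¬a ∨ ¬c), w0
7. ¬a, w0
8. ¬a ∨ ¬c, w0
9. ¬□(¬a ∨ ¬c), w0
10. ¬(¬a ∨ ¬c), w1
11. a, w1
12. c, w1
13. ¬a ∧ (¬a ∨ ¬c), w1
14. ¬a, w1
15. ¬a ∨ ¬c, w1
Accessibility: w0Rw0, w0Rw1, w1Rw1
Branch closes: a and ¬a both at w1.
(One branch shown.) All branches close.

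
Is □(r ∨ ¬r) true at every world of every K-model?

Tableau for the negation ¬□(r ∨ ¬r):
1. ¬□(r ∨ ¬r), 0
2. ¬(r ∨ ¬r), 1
3. ¬r, 1
4. r, 1
Accessibility: 0R1
Branch closes: r and ¬r both at 1.
All branches of the negation close; one closing branch shown above.

Valid in K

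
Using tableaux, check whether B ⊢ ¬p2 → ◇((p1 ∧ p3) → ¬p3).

Tableau for the negation ¬(¬p2 → ◇((p1 ∧ p3) → ¬p3)):
1. ¬(¬p2 → ◇((p1 ∧ p3) → ¬p3)), w0
2. ¬p2, w0
3. ¬◇((p1 ∧ p3) → ¬p3), w0
4. ¬((p1 ∧ p3) → ¬p3), w0
5. p1 ∧ p3, w0
6. p3, w0
7. p1, w0
Accessibility: w0Rw0
The negation has an open branch (countermodel exists).

No, not valid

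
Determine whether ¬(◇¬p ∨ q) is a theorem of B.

Tableau for the negation ◇¬p ∨ q:
1. ◇¬p ∨ q, w0
2. q, w0   [∨-rule on 1 (branches; this branch)]
Accessibility: w0Rw0
The negation has an open branch (countermodel exists).

Invalid (countermodel exists)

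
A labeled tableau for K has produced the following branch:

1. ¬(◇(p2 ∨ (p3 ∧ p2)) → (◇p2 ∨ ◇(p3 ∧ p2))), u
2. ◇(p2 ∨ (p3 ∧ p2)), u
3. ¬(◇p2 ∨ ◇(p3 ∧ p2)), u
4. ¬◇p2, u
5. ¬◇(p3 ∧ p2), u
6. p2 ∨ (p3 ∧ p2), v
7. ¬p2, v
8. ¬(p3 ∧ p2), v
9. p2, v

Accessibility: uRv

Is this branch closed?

Closed

Both p2 and ¬p2 appear at v.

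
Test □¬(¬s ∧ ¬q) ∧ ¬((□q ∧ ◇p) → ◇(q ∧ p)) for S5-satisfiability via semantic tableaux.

Unsatisfiable

1. □¬(¬s ∧ ¬q) ∧ ¬((□q ∧ ◇p) → ◇(q ∧ p)), u
2. □¬(¬s ∧ ¬q), u
3. ¬((□q ∧ ◇p) → ◇(q ∧ p)), u
4. □q ∧ ◇p, u
5. ¬◇(q ∧ p), u
6. □q, u
7. ◇p, u
8. ¬(¬s ∧ ¬q), u
9. ¬(q ∧ p), u
10. q, u
11. ¬p, u
12. p, v
13. ¬(¬s ∧ ¬q), v
14. ¬(q ∧ p), v
15. q, v
16. ¬p, v
Accessibility: uRu, uRv, vRu, vRv
Branch closes: p and ¬p both at v.
(One branch shown.) All branches close.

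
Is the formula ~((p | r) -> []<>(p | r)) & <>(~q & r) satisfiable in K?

Yes, satisfiable

1. ~((p | r) -> []<>(p | r)) & <>(~q & r), u
2. ~((p | r) -> []<>(p | r)), u   [&-rule on 1]
3. <>(~q & r), u   [&-rule on 1]
4. p | r, u   [~->-rule on 2]
5. ~[]<>(p | r), u   [~->-rule on 2]
6. r, u   [|-rule on 4 (branches; this branch)]
7. ~q & r, v   [<>-rule on 3: fresh world v, uRv]
8. ~q, v   [&-rule on 7]
9. r, v   [&-rule on 7]
10. ~<>(p | r), w   [~[]-rule on 5: fresh world w, uRw]
Accessibility: uRv, uRw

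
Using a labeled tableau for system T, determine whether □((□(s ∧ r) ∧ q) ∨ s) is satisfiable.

Yes, satisfiable

1. □((□(s ∧ r) ∧ q) ∨ s), w0
2. (□(s ∧ r) ∧ q) ∨ s, w0
3. s, w0
Accessibility: w0Rw0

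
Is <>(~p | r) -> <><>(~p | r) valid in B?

Valid in B

Tableau for the negation ~(<>(~p | r) -> <><>(~p | r)):
1. ~(<>(~p | r) -> <><>(~p | r)), 0
2. <>(~p | r), 0   [~->-rule on 1]
3. ~<><>(~p | r), 0   [~->-rule on 1]
4. ~<>(~p | r), 0   [~<>-rule on 3 via 0R0]
5. ~(~p | r), 0   [~<>-rule on 4 via 0R0]
6. p, 0   [~|-rule on 5]
7. ~r, 0   [~|-rule on 5]
8. ~p | r, 1   [<>-rule on 2: fresh world 1, 0R1]
9. ~<>(~p | r), 1   [~<>-rule on 3 via 0R1]
10. ~(~p | r), 1   [~<>-rule on 4 via 0R1]
11. p, 1   [~|-rule on 10]
12. ~r, 1   [~|-rule on 10]
13. r, 1   [|-rule on 8 (branches; this branch)]
Accessibility: 0R0, 0R1, 1R0, 1R1
Branch closes: r and ~r both at 1.
Every branch of the negation's tableau closes; the branch above is one of them.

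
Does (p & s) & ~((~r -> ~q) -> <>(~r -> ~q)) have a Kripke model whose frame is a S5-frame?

Unsatisfiable

1. (p & s) & ~((~r -> ~q) -> <>(~r -> ~q)), u
2. p & s, u
3. ~((~r -> ~q) -> <>(~r -> ~q)), u
4. p, u
5. s, u
6. ~r -> ~q, u
7. ~<>(~r -> ~q), u
8. ~(~r -> ~q), u
9. ~r, u
10. q, u
11. ~q, u
Accessibility: uRu
Branch closes: q and ~q both at u.
(One branch shown.) All branches close.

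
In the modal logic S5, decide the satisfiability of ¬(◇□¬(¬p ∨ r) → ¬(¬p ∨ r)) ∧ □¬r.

Unsatisfiable (every branch closes)

1. ¬(◇□¬(¬p ∨ r) → ¬(¬p ∨ r)) ∧ □¬r, u
2. ¬(◇□¬(¬p ∨ r) → ¬(¬p ∨ r)), u   [∧-rule on 1]
3. □¬r, u   [∧-rule on 1]
4. ◇□¬(¬p ∨ r), u   [¬→-rule on 2]
5. ¬p ∨ r, u   [¬→-rule on 2]
6. ¬r, u   [□-rule on 3 via uRu]
7. ¬p, u   [∨-rule on 5 (branches; this branch)]
8. □¬(¬p ∨ r), v   [◇-rule on 4: fresh world v, uRv]
9. ¬r, v   [□-rule on 3 via uRv]
10. ¬(¬p ∨ r), u   [□-rule on 8 via vRu]
11. p, u   [¬∨-rule on 10]
Accessibility: uRu, uRv, vRu, vRv
Branch closes: p and ¬p both at u.
All branches of the tableau close; one closing branch shown above.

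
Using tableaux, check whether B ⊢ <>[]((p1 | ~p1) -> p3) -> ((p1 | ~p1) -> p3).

Tableau for the negation ~(<>[]((p1 | ~p1) -> p3) -> ((p1 | ~p1) -> p3)):
1. ~(<>[]((p1 | ~p1) -> p3) -> ((p1 | ~p1) -> p3)), u
2. <>[]((p1 | ~p1) -> p3), u
3. ~((p1 | ~p1) -> p3), u
4. p1 | ~p1, u
5. ~p3, u
6. ~p1, u
7. []((p1 | ~p1) -> p3), v
8. (p1 | ~p1) -> p3, u
9. (p1 | ~p1) -> p3, v
10. ~(p1 | ~p1), u
11. p1, u
Accessibility: uRu, uRv, vRu, vRv
Branch closes: p1 and ~p1 both at u.
Every branch of the negation's tableau closes; the branch above is one of them.

Valid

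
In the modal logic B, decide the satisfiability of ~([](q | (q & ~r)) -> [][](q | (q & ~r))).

1. ~([](q | (q & ~r)) -> [][](q | (q & ~r))), 0
2. [](q | (q & ~r)), 0   [~->-rule on 1]
3. ~[][](q | (q & ~r)), 0   [~->-rule on 1]
4. q | (q & ~r), 0   [[]-rule on 2 via 0R0]
5. q & ~r, 0   [|-rule on 4 (branches; this branch)]
6. q, 0   [&-rule on 5]
7. ~r, 0   [&-rule on 5]
8. ~[](q | (q & ~r)), 1   [~[]-rule on 3: fresh world 1, 0R1]
9. q | (q & ~r), 1   [[]-rule on 2 via 0R1]
10. q & ~r, 1   [|-rule on 9 (branches; this branch)]
11. q, 1   [&-rule on 10]
12. ~r, 1   [&-rule on 10]
13. ~(q | (q & ~r)), 2   [~[]-rule on 8: fresh world 2, 1R2]
14. ~q, 2   [~|-rule on 13]
15. ~(q & ~r), 2   [~|-rule on 13]
16. r, 2   [~&-rule on 15 (branches; this branch)]
Accessibility: 0R0, 0R1, 1R0, 1R1, 1R2, 2R1, 2R2

Satisfiable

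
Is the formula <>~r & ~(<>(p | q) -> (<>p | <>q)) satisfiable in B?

1. <>~r & ~(<>(p | q) -> (<>p | <>q)), 0
2. <>~r, 0
3. ~(<>(p | q) -> (<>p | <>q)), 0
4. <>(p | q), 0
5. ~(<>p | <>q), 0
6. ~<>p, 0
7. ~<>q, 0
8. ~p, 0
9. ~q, 0
10. ~r, 1
11. ~p, 1
12. ~q, 1
13. p | q, 2
14. ~p, 2
15. ~q, 2
16. q, 2
Accessibility: 0R0, 0R1, 0R2, 1R0, 1R1, 2R0, 2R2
Branch closes: q and ~q both at 2.
All branches of the tableau close; one closing branch shown above.

Unsatisfiable (every branch closes)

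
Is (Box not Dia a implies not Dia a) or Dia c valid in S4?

Tableau for the negation not ((Box not Dia a implies not Dia a) or Dia c):
1. not ((Box not Dia a implies not Dia a) or Dia c), 0
2. not (Box not Dia a implies not Dia a), 0   [neg-or-rule on 1]
3. not Dia c, 0   [neg-or-rule on 1]
4. Box not Dia a, 0   [neg-implies-rule on 2]
5. Dia a, 0   [neg-implies-rule on 2]
6. not c, 0   [neg-Dia-rule on 3 via 0R0]
7. not Dia a, 0   [Box-rule on 4 via 0R0]
8. not a, 0   [neg-Dia-rule on 7 via 0R0]
9. a, 1   [Dia-rule on 5: fresh world 1, 0R1]
10. not c, 1   [neg-Dia-rule on 3 via 0R1]
11. not Dia a, 1   [Box-rule on 4 via 0R1]
12. not a, 1   [neg-Dia-rule on 7 via 0R1]
Accessibility: 0R0, 0R1, 1R1
Branch closes: a and not a both at 1.
Every branch of the negation's tableau closes; the branch above is one of them.

Yes, valid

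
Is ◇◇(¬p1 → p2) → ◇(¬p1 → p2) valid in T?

Tableau for the negation ¬(◇◇(¬p1 → p2) → ◇(¬p1 → p2)):
1. ¬(◇◇(¬p1 → p2) → ◇(¬p1 → p2)), w0
2. ◇◇(¬p1 → p2), w0
3. ¬◇(¬p1 → p2), w0
4. ¬(¬p1 → p2), w0
5. ¬p1, w0
6. ¬p2, w0
7. ◇(¬p1 → p2), w1
8. ¬(¬p1 → p2), w1
9. ¬p1, w1
10. ¬p2, w1
11. ¬p1 → p2, w2
12. p2, w2
Accessibility: w0Rw0, w0Rw1, w1Rw1, w1Rw2, w2Rw2
The negation has an open branch (countermodel exists).

No, not valid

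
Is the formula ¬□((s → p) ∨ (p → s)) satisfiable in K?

1. ¬□((s → p) ∨ (p → s)), u
2. ¬((s → p) ∨ (p → s)), v
3. ¬(s → p), v
4. ¬(p → s), v
5. s, v
6. ¬p, v
7. p, v
8. ¬s, v
Accessibility: uRv
Branch closes: p and ¬p both at v.
Every branch closes; the branch above is one of them.

No, unsatisfiable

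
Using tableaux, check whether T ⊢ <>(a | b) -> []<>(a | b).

Invalid (countermodel exists)

Tableau for the negation ~(<>(a | b) -> []<>(a | b)):
1. ~(<>(a | b) -> []<>(a | b)), w0
2. <>(a | b), w0   [~->-rule on 1]
3. ~[]<>(a | b), w0   [~->-rule on 1]
4. a | b, w1   [<>-rule on 2: fresh world w1, w0Rw1]
5. b, w1   [|-rule on 4 (branches; this branch)]
6. ~<>(a | b), w2   [~[]-rule on 3: fresh world w2, w0Rw2]
7. ~(a | b), w2   [~<>-rule on 6 via w2Rw2]
8. ~a, w2   [~|-rule on 7]
9. ~b, w2   [~|-rule on 7]
Accessibility: w0Rw0, w0Rw1, w0Rw2, w1Rw1, w2Rw2
The negation has an open branch (countermodel exists).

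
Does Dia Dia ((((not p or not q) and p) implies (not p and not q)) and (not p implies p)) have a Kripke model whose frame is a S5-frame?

Satisfiable

1. Dia Dia ((((not p or not q) and p) implies (not p and not q)) and (not p implies p)), w0
2. Dia ((((not p or not q) and p) implies (not p and not q)) and (not p implies p)), w1
3. (((not p or not q) and p) implies (not p and not q)) and (not p implies p), w2
4. ((not p or not q) and p) implies (not p and not q), w2
5. not p implies p, w2
6. not ((not p or not q) and p), w2
7. p, w2
8. not (not p or not q), w2
9. q, w2
Accessibility: w0Rw0, w0Rw1, w0Rw2, w1Rw0, w1Rw1, w1Rw2, w2Rw0, w2Rw1, w2Rw2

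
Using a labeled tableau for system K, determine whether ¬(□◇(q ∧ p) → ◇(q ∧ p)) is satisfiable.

Yes, satisfiable

1. ¬(□◇(q ∧ p) → ◇(q ∧ p)), 0
2. □◇(q ∧ p), 0   [¬→-rule on 1]
3. ¬◇(q ∧ p), 0   [¬→-rule on 1]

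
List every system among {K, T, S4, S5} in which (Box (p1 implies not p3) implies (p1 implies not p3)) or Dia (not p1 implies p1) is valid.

K-tableau for the negation not ((Box (p1 implies not p3) implies (p1 implies not p3)) or Dia (not p1 implies p1)):
1. not ((Box (p1 implies not p3) implies (p1 implies not p3)) or Dia (not p1 implies p1)), 0
2. not (Box (p1 implies not p3) implies (p1 implies not p3)), 0
3. not Dia (not p1 implies p1), 0
4. Box (p1 implies not p3), 0
5. not (p1 implies not p3), 0
6. p1, 0
7. p3, 0
Complete open branch: countermodel on a K-frame, so not valid in K.
T-tableau for the negation not ((Box (p1 implies not p3) implies (p1 implies not p3)) or Dia (not p1 implies p1)):
1. not ((Box (p1 implies not p3) implies (p1 implies not p3)) or Dia (not p1 implies p1)), 0
2. not (Box (p1 implies not p3) implies (p1 implies not p3)), 0
3. not Dia (not p1 implies p1), 0
4. Box (p1 implies not p3), 0
5. not (p1 implies not p3), 0
6. p1, 0
7. p3, 0
8. not (not p1 implies p1), 0
9. not p1, 0
Accessibility: 0R0
Branch closes: p1 and not p1 both at 0.
Every branch closes (one shown): valid in T, hence also in S4, S5 (every theorem of T is a theorem of S4 and S5).

T, S4, S5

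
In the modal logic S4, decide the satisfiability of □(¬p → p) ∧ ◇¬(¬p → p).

No, unsatisfiable

1. □(¬p → p) ∧ ◇¬(¬p → p), 0
2. □(¬p → p), 0
3. ◇¬(¬p → p), 0
4. ¬p → p, 0
5. p, 0
6. ¬(¬p → p), 1
7. ¬p, 1
8. ¬p → p, 1
9. p, 1
Accessibility: 0R0, 0R1, 1R1
Branch closes: p and ¬p both at 1.
Every branch closes; the branch above is one of them.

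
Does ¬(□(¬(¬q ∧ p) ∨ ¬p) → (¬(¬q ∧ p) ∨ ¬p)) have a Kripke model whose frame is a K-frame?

Yes, satisfiable

1. ¬(□(¬(¬q ∧ p) ∨ ¬p) → (¬(¬q ∧ p) ∨ ¬p)), 0
2. □(¬(¬q ∧ p) ∨ ¬p), 0
3. ¬(¬(¬q ∧ p) ∨ ¬p), 0
4. ¬q ∧ p, 0
5. p, 0
6. ¬q, 0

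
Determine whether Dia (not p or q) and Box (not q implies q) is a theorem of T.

Tableau for the negation not (Dia (not p or q) and Box (not q implies q)):
1. not (Dia (not p or q) and Box (not q implies q)), u
2. not Box (not q implies q), u
3. not (not q implies q), v
4. not q, v
Accessibility: uRu, uRv, vRv
The negation has an open branch (countermodel exists).

Not valid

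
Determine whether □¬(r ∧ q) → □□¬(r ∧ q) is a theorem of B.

Invalid (countermodel exists)

Tableau for the negation ¬(□¬(r ∧ q) → □□¬(r ∧ q)):
1. ¬(□¬(r ∧ q) → □□¬(r ∧ q)), u
2. □¬(r ∧ q), u
3. ¬□□¬(r ∧ q), u
4. ¬(r ∧ q), u
5. ¬q, u
6. ¬□¬(r ∧ q), v
7. ¬(r ∧ q), v
8. ¬q, v
9. r ∧ q, w
10. r, w
11. q, w
Accessibility: uRu, uRv, vRu, vRv, vRw, wRv, wRw
The negation has an open branch (countermodel exists).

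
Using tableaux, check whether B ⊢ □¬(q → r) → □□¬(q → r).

No, not valid

Tableau for the negation ¬(□¬(q → r) → □□¬(q → r)):
1. ¬(□¬(q → r) → □□¬(q → r)), w0
2. □¬(q → r), w0
3. ¬□□¬(q → r), w0
4. ¬(q → r), w0
5. q, w0
6. ¬r, w0
7. ¬□¬(q → r), w1
8. ¬(q → r), w1
9. q, w1
10. ¬r, w1
11. q → r, w2
12. r, w2
Accessibility: w0Rw0, w0Rw1, w1Rw0, w1Rw1, w1Rw2, w2Rw1, w2Rw2
The negation has an open branch (countermodel exists).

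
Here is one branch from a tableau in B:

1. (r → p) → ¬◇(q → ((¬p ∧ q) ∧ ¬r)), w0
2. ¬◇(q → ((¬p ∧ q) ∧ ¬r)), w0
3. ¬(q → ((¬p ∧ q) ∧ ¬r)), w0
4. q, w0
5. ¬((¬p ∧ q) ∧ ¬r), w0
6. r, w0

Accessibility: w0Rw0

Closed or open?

There is no literal clash: for every atom and world, at most one sign appears.

Not closed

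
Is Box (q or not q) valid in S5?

Valid in S5

Tableau for the negation not Box (q or not q):
1. not Box (q or not q), 0
2. not (q or not q), 1
3. not q, 1
4. q, 1
Accessibility: 0R0, 0R1, 1R0, 1R1
Branch closes: q and not q both at 1.
All branches of the negation close; one closing branch shown above.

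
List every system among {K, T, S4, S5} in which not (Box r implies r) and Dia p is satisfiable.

K

T-tableau for the formula:
1. not (Box r implies r) and Dia p, 0
2. not (Box r implies r), 0   [and-rule on 1]
3. Dia p, 0   [and-rule on 1]
4. Box r, 0   [neg-implies-rule on 2]
5. not r, 0   [neg-implies-rule on 2]
6. r, 0   [Box-rule on 4 via 0R0]
Accessibility: 0R0
Branch closes: r and not r both at 0.
Every branch closes (one shown): unsatisfiable in T, hence also in S4, S5 (every S4/S5-frame is a T-frame).
K-tableau for the formula:
1. not (Box r implies r) and Dia p, 0
2. not (Box r implies r), 0   [and-rule on 1]
3. Dia p, 0   [and-rule on 1]
4. Box r, 0   [neg-implies-rule on 2]
5. not r, 0   [neg-implies-rule on 2]
6. p, 1   [Dia-rule on 3: fresh world 1, 0R1]
7. r, 1   [Box-rule on 4 via 0R1]
Accessibility: 0R1
Complete open branch: satisfiable in K.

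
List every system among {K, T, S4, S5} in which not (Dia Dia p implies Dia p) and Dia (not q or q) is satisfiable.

T-tableau for the formula:
1. not (Dia Dia p implies Dia p) and Dia (not q or q), w0
2. not (Dia Dia p implies Dia p), w0   [and-rule on 1]
3. Dia (not q or q), w0   [and-rule on 1]
4. Dia Dia p, w0   [neg-implies-rule on 2]
5. not Dia p, w0   [neg-implies-rule on 2]
6. not p, w0   [neg-Dia-rule on 5 via w0Rw0]
7. not q or q, w1   [Dia-rule on 3: fresh world w1, w0Rw1]
8. not p, w1   [neg-Dia-rule on 5 via w0Rw1]
9. q, w1   [or-rule on 7 (branches; this branch)]
10. Dia p, w2   [Dia-rule on 4: fresh world w2, w0Rw2]
11. not p, w2   [neg-Dia-rule on 5 via w0Rw2]
12. p, w3   [Dia-rule on 10: fresh world w3, w2Rw3]
Accessibility: w0Rw0, w0Rw1, w0Rw2, w1Rw1, w2Rw2, w2Rw3, w3Rw3
Complete open branch: satisfiable in T, hence also in K (this T-model is also a K-model).
S4-tableau for the formula:
1. not (Dia Dia p implies Dia p) and Dia (not q or q), w0
2. not (Dia Dia p implies Dia p), w0   [and-rule on 1]
3. Dia (not q or q), w0   [and-rule on 1]
4. Dia Dia p, w0   [neg-implies-rule on 2]
5. not Dia p, w0   [neg-implies-rule on 2]
6. not p, w0   [neg-Dia-rule on 5 via w0Rw0]
7. not q or q, w1   [Dia-rule on 3: fresh world w1, w0Rw1]
8. not p, w1   [neg-Dia-rule on 5 via w0Rw1]
9. q, w1   [or-rule on 7 (branches; this branch)]
10. Dia p, w2   [Dia-rule on 4: fresh world w2, w0Rw2]
11. not p, w2   [neg-Dia-rule on 5 via w0Rw2]
12. p, w3   [Dia-rule on 10: fresh world w3, w2Rw3]
13. not p, w3   [neg-Dia-rule on 5 via w0Rw3]
Accessibility: w0Rw0, w0Rw1, w0Rw2, w0Rw3, w1Rw1, w2Rw2, w2Rw3, w3Rw3
Branch closes: p and not p both at w3.
Every branch closes (one shown): unsatisfiable in S4, hence also in S5 (every S5-frame is an S4-frame).

K, T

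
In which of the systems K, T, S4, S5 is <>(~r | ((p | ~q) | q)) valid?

T-tableau for the negation ~<>(~r | ((p | ~q) | q)):
1. ~<>(~r | ((p | ~q) | q)), 0
2. ~(~r | ((p | ~q) | q)), 0   [~<>-rule on 1 via 0R0]
3. r, 0   [~|-rule on 2]
4. ~((p | ~q) | q), 0   [~|-rule on 2]
5. ~(p | ~q), 0   [~|-rule on 4]
6. ~q, 0   [~|-rule on 4]
7. ~p, 0   [~|-rule on 5]
8. q, 0   [~|-rule on 5]
Accessibility: 0R0
Branch closes: q and ~q both at 0.
Every branch closes (one shown): valid in T, hence also in S4, S5 (every theorem of T is a theorem of S4 and S5).
K-tableau for the negation ~<>(~r | ((p | ~q) | q)):
1. ~<>(~r | ((p | ~q) | q)), 0
Complete open branch: countermodel on a K-frame, so not valid in K.

T, S4, S5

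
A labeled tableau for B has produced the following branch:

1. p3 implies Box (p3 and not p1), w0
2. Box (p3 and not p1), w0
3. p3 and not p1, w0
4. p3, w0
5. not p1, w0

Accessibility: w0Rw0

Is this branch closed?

Open

No atom appears with both signs at the same world.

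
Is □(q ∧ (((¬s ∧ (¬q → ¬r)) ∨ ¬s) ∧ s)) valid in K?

No, not valid

Tableau for the negation ¬□(q ∧ (((¬s ∧ (¬q → ¬r)) ∨ ¬s) ∧ s)):
1. ¬□(q ∧ (((¬s ∧ (¬q → ¬r)) ∨ ¬s) ∧ s)), w0
2. ¬(q ∧ (((¬s ∧ (¬q → ¬r)) ∨ ¬s) ∧ s)), w1   [¬□-rule on 1: fresh world w1, w0Rw1]
3. ¬(((¬s ∧ (¬q → ¬r)) ∨ ¬s) ∧ s), w1   [¬∧-rule on 2 (branches; this branch)]
4. ¬s, w1   [¬∧-rule on 3 (branches; this branch)]
Accessibility: w0Rw1
The negation has an open branch (countermodel exists).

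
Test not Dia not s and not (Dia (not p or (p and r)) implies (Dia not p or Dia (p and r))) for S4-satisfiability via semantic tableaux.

Unsatisfiable (every branch closes)

1. not Dia not s and not (Dia (not p or (p and r)) implies (Dia not p or Dia (p and r))), w0
2. not Dia not s, w0
3. not (Dia (not p or (p and r)) implies (Dia not p or Dia (p and r))), w0
4. Dia (not p or (p and r)), w0
5. not (Dia not p or Dia (p and r)), w0
6. not Dia not p, w0
7. not Dia (p and r), w0
8. s, w0
9. p, w0
10. not (p and r), w0
11. not r, w0
12. not p or (p and r), w1
13. s, w1
14. p, w1
15. not (p and r), w1
16. p and r, w1
17. r, w1
18. not r, w1
Accessibility: w0Rw0, w0Rw1, w1Rw1
Branch closes: r and not r both at w1.
Every branch closes; the branch above is one of them.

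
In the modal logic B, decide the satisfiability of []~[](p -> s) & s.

Satisfiable (open branch found)

1. []~[](p -> s) & s, u
2. []~[](p -> s), u   [&-rule on 1]
3. s, u   [&-rule on 1]
4. ~[](p -> s), u   [[]-rule on 2 via uRu]
5. ~(p -> s), v   [~[]-rule on 4: fresh world v, uRv]
6. p, v   [~->-rule on 5]
7. ~s, v   [~->-rule on 5]
8. ~[](p -> s), v   [[]-rule on 2 via uRv]
9. ~(p -> s), w   [~[]-rule on 8: fresh world w, vRw]
10. p, w   [~->-rule on 9]
11. ~s, w   [~->-rule on 9]
Accessibility: uRu, uRv, vRu, vRv, vRw, wRv, wRw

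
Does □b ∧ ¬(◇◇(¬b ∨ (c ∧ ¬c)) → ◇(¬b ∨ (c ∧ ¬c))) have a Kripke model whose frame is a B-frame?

Satisfiable

1. □b ∧ ¬(◇◇(¬b ∨ (c ∧ ¬c)) → ◇(¬b ∨ (c ∧ ¬c))), 0
2. □b, 0
3. ¬(◇◇(¬b ∨ (c ∧ ¬c)) → ◇(¬b ∨ (c ∧ ¬c))), 0
4. ◇◇(¬b ∨ (c ∧ ¬c)), 0
5. ¬◇(¬b ∨ (c ∧ ¬c)), 0
6. b, 0
7. ¬(¬b ∨ (c ∧ ¬c)), 0
8. ¬(c ∧ ¬c), 0
9. c, 0
10. ◇(¬b ∨ (c ∧ ¬c)), 1
11. b, 1
12. ¬(¬b ∨ (c ∧ ¬c)), 1
13. ¬(c ∧ ¬c), 1
14. c, 1
15. ¬b ∨ (c ∧ ¬c), 2
16. ¬b, 2
Accessibility: 0R0, 0R1, 1R0, 1R1, 1R2, 2R1, 2R2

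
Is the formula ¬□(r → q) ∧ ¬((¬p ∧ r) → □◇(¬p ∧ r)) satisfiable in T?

1. ¬□(r → q) ∧ ¬((¬p ∧ r) → □◇(¬p ∧ r)), u
2. ¬□(r → q), u   [∧-rule on 1]
3. ¬((¬p ∧ r) → □◇(¬p ∧ r)), u   [∧-rule on 1]
4. ¬p ∧ r, u   [¬→-rule on 3]
5. ¬□◇(¬p ∧ r), u   [¬→-rule on 3]
6. ¬p, u   [∧-rule on 4]
7. r, u   [∧-rule on 4]
8. ¬(r → q), v   [¬□-rule on 2: fresh world v, uRv]
9. r, v   [¬→-rule on 8]
10. ¬q, v   [¬→-rule on 8]
11. ¬◇(¬p ∧ r), w   [¬□-rule on 5: fresh world w, uRw]
12. ¬(¬p ∧ r), w   [¬◇-rule on 11 via wRw]
13. ¬r, w   [¬∧-rule on 12 (branches; this branch)]
Accessibility: uRu, uRv, uRw, vRv, wRw

Satisfiable (open branch found)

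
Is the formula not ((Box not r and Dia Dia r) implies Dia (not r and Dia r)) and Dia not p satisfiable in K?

Unsatisfiable

1. not ((Box not r and Dia Dia r) implies Dia (not r and Dia r)) and Dia not p, 0
2. not ((Box not r and Dia Dia r) implies Dia (not r and Dia r)), 0
3. Dia not p, 0
4. Box not r and Dia Dia r, 0
5. not Dia (not r and Dia r), 0
6. Box not r, 0
7. Dia Dia r, 0
8. not p, 1
9. not (not r and Dia r), 1
10. not r, 1
11. not Dia r, 1
12. Dia r, 2
13. not (not r and Dia r), 2
14. not r, 2
15. not Dia r, 2
16. r, 3
17. not r, 3
Accessibility: 0R1, 0R2, 2R3
Branch closes: r and not r both at 3.
Every branch closes; the branch above is one of them.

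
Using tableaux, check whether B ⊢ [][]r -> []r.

Valid in B

Tableau for the negation ~([][]r -> []r):
1. ~([][]r -> []r), w0
2. [][]r, w0   [~->-rule on 1]
3. ~[]r, w0   [~->-rule on 1]
4. []r, w0   [[]-rule on 2 via w0Rw0]
5. r, w0   [[]-rule on 4 via w0Rw0]
6. ~r, w1   [~[]-rule on 3: fresh world w1, w0Rw1]
7. []r, w1   [[]-rule on 2 via w0Rw1]
8. r, w1   [[]-rule on 4 via w0Rw1]
Accessibility: w0Rw0, w0Rw1, w1Rw0, w1Rw1
Branch closes: r and ~r both at w1.
All branches of the negation close; one closing branch shown above.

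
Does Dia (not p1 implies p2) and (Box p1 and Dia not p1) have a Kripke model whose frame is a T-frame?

No, unsatisfiable

1. Dia (not p1 implies p2) and (Box p1 and Dia not p1), w0
2. Dia (not p1 implies p2), w0   [and-rule on 1]
3. Box p1 and Dia not p1, w0   [and-rule on 1]
4. Box p1, w0   [and-rule on 3]
5. Dia not p1, w0   [and-rule on 3]
6. p1, w0   [Box-rule on 4 via w0Rw0]
7. not p1 implies p2, w1   [Dia-rule on 2: fresh world w1, w0Rw1]
8. p1, w1   [Box-rule on 4 via w0Rw1]
9. p2, w1   [implies-rule on 7 (branches; this branch)]
10. not p1, w2   [Dia-rule on 5: fresh world w2, w0Rw2]
11. p1, w2   [Box-rule on 4 via w0Rw2]
Accessibility: w0Rw0, w0Rw1, w0Rw2, w1Rw1, w2Rw2
Branch closes: p1 and not p1 both at w2.
All branches of the tableau close; one closing branch shown above.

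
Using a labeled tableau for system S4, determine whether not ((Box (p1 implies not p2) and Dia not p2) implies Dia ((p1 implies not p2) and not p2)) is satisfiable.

1. not ((Box (p1 implies not p2) and Dia not p2) implies Dia ((p1 implies not p2) and not p2)), w0
2. Box (p1 implies not p2) and Dia not p2, w0
3. not Dia ((p1 implies not p2) and not p2), w0
4. Box (p1 implies not p2), w0
5. Dia not p2, w0
6. not ((p1 implies not p2) and not p2), w0
7. p1 implies not p2, w0
8. p2, w0
9. not p1, w0
10. not p2, w1
11. not ((p1 implies not p2) and not p2), w1
12. p1 implies not p2, w1
13. not (p1 implies not p2), w1
14. p1, w1
15. p2, w1
Accessibility: w0Rw0, w0Rw1, w1Rw1
Branch closes: p2 and not p2 both at w1.
Every branch closes; the branch above is one of them.

Unsatisfiable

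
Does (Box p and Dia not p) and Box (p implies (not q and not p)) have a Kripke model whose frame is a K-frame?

1. (Box p and Dia not p) and Box (p implies (not q and not p)), w0
2. Box p and Dia not p, w0   [and-rule on 1]
3. Box (p implies (not q and not p)), w0   [and-rule on 1]
4. Box p, w0   [and-rule on 2]
5. Dia not p, w0   [and-rule on 2]
6. not p, w1   [Dia-rule on 5: fresh world w1, w0Rw1]
7. p implies (not q and not p), w1   [Box-rule on 3 via w0Rw1]
8. p, w1   [Box-rule on 4 via w0Rw1]
Accessibility: w0Rw1
Branch closes: p and not p both at w1.
All branches of the tableau close; one closing branch shown above.

No, unsatisfiable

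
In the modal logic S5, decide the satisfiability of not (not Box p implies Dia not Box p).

Unsatisfiable

1. not (not Box p implies Dia not Box p), w0
2. not Box p, w0   [neg-implies-rule on 1]
3. not Dia not Box p, w0   [neg-implies-rule on 1]
4. Box p, w0   [neg-Dia-rule on 3 via w0Rw0]
5. p, w0   [Box-rule on 4 via w0Rw0]
6. not p, w1   [neg-Box-rule on 2: fresh world w1, w0Rw1]
7. Box p, w1   [neg-Dia-rule on 3 via w0Rw1]
8. p, w1   [Box-rule on 4 via w0Rw1]
Accessibility: w0Rw0, w0Rw1, w1Rw0, w1Rw1
Branch closes: p and not p both at w1.
All branches of the tableau close; one closing branch shown above.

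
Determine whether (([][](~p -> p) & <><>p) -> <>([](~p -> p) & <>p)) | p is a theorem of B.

Tableau for the negation ~((([][](~p -> p) & <><>p) -> <>([](~p -> p) & <>p)) | p):
1. ~((([][](~p -> p) & <><>p) -> <>([](~p -> p) & <>p)) | p), u
2. ~(([][](~p -> p) & <><>p) -> <>([](~p -> p) & <>p)), u   [~|-rule on 1]
3. ~p, u   [~|-rule on 1]
4. [][](~p -> p) & <><>p, u   [~->-rule on 2]
5. ~<>([](~p -> p) & <>p), u   [~->-rule on 2]
6. [][](~p -> p), u   [&-rule on 4]
7. <><>p, u   [&-rule on 4]
8. ~([](~p -> p) & <>p), u   [~<>-rule on 5 via uRu]
9. [](~p -> p), u   [[]-rule on 6 via uRu]
10. ~p -> p, u   [[]-rule on 9 via uRu]
11. ~<>p, u   [~&-rule on 8 (branches; this branch)]
12. p, u   [->-rule on 10 (branches; this branch)]
Accessibility: uRu
Branch closes: p and ~p both at u.
All branches of the negation close; one closing branch shown above.

Valid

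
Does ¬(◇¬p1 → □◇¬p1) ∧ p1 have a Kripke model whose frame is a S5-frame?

No, unsatisfiable

1. ¬(◇¬p1 → □◇¬p1) ∧ p1, 0
2. ¬(◇¬p1 → □◇¬p1), 0
3. p1, 0
4. ◇¬p1, 0
5. ¬□◇¬p1, 0
6. ¬p1, 1
7. ¬◇¬p1, 2
8. p1, 1
Accessibility: 0R0, 0R1, 0R2, 1R0, 1R1, 1R2, 2R0, 2R1, 2R2
Branch closes: p1 and ¬p1 both at 1.
All branches of the tableau close; one closing branch shown above.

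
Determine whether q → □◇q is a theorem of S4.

Tableau for the negation ¬(q → □◇q):
1. ¬(q → □◇q), 0
2. q, 0
3. ¬□◇q, 0
4. ¬◇q, 1
5. ¬q, 1
Accessibility: 0R0, 0R1, 1R1
The negation has an open branch (countermodel exists).

Not valid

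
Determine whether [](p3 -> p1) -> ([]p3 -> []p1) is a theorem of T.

Tableau for the negation ~([](p3 -> p1) -> ([]p3 -> []p1)):
1. ~([](p3 -> p1) -> ([]p3 -> []p1)), w0
2. [](p3 -> p1), w0   [~->-rule on 1]
3. ~([]p3 -> []p1), w0   [~->-rule on 1]
4. []p3, w0   [~->-rule on 3]
5. ~[]p1, w0   [~->-rule on 3]
6. p3 -> p1, w0   [[]-rule on 2 via w0Rw0]
7. p3, w0   [[]-rule on 4 via w0Rw0]
8. p1, w0   [->-rule on 6 (branches; this branch)]
9. ~p1, w1   [~[]-rule on 5: fresh world w1, w0Rw1]
10. p3 -> p1, w1   [[]-rule on 2 via w0Rw1]
11. p3, w1   [[]-rule on 4 via w0Rw1]
12. p1, w1   [->-rule on 10 (branches; this branch)]
Accessibility: w0Rw0, w0Rw1, w1Rw1
Branch closes: p1 and ~p1 both at w1.
All branches of the negation close; one closing branch shown above.

Valid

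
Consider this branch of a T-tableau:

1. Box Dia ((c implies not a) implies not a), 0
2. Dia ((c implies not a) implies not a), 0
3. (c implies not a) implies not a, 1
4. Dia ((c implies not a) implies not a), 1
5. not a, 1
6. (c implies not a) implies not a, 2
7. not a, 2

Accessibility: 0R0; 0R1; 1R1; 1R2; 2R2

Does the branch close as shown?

No atom appears with both signs at the same world.

Not closed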